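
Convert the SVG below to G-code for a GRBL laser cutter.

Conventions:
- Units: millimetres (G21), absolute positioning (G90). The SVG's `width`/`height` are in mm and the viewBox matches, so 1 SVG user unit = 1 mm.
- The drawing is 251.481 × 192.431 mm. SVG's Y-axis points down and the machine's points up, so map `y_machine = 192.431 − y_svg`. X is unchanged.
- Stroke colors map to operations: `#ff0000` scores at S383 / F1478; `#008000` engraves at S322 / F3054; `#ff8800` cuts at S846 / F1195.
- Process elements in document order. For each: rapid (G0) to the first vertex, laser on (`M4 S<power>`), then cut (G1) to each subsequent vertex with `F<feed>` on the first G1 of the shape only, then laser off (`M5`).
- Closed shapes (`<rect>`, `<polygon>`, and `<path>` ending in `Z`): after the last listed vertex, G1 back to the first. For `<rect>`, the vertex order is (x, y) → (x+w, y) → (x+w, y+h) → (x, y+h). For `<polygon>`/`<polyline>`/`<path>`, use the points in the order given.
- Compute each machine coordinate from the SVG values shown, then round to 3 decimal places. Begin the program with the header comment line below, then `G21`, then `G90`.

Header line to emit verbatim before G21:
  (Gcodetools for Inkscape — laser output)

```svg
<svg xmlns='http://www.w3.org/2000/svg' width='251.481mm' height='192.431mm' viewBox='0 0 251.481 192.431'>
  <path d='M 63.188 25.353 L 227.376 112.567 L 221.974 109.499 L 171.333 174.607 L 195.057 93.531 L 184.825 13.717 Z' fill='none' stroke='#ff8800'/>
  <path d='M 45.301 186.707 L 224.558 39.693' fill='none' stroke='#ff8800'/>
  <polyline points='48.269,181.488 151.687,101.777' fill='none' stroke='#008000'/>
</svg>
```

(Gcodetools for Inkscape — laser output)
G21
G90
G0 X63.188 Y167.078
M4 S846
G1 X227.376 Y79.864 F1195
G1 X221.974 Y82.932
G1 X171.333 Y17.824
G1 X195.057 Y98.900
G1 X184.825 Y178.714
G1 X63.188 Y167.078
M5
G0 X45.301 Y5.724
M4 S846
G1 X224.558 Y152.738 F1195
M5
G0 X48.269 Y10.943
M4 S322
G1 X151.687 Y90.654 F3054
M5

Since the viewBox matches the mm dimensions, user units are millimetres directly. The only transform is the Y-flip y_m = 192.431 − y_svg.

Shape 1 is a closed polygon drawn with `<path>`. Its stroke #ff8800 means cut at S846, F1195. After flipping Y the toolpath is (63.188,167.078) → (227.376,79.864) → (221.974,82.932) → (171.333,17.824) → (195.057,98.900) → (184.825,178.714) → (63.188,167.078), returning to the start.

Shape 2 is a line segment drawn with `<path>`. Its stroke #ff8800 means cut at S846, F1195. After flipping Y the toolpath is (45.301,5.724) → (224.558,152.738).

Shape 3 is a line segment drawn with `<polyline>`. Its stroke #008000 means engrave at S322, F3054. After flipping Y the toolpath is (48.269,10.943) → (151.687,90.654).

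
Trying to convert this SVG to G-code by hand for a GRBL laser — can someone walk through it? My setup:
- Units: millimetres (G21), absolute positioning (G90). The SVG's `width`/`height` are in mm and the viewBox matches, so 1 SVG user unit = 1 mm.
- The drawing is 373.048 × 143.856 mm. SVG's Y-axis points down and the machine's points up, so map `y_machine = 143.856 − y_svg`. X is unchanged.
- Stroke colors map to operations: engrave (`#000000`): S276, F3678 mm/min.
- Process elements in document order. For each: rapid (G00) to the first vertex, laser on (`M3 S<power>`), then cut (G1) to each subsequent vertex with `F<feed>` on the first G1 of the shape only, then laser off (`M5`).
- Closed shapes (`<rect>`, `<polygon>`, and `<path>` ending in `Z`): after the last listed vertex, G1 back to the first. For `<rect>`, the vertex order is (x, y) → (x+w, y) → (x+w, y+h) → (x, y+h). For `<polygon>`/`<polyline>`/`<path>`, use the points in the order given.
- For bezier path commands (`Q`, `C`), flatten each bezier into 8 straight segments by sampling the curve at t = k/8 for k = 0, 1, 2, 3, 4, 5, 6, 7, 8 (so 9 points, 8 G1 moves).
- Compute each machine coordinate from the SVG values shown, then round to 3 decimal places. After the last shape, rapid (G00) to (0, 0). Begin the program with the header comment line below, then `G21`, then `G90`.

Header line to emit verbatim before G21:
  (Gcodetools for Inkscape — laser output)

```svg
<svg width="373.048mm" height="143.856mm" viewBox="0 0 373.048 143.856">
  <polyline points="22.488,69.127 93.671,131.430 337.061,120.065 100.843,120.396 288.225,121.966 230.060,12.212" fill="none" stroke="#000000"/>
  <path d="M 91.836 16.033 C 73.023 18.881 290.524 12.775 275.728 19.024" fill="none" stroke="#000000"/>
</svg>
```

viewBox `0 0 373.048 143.856` with mm width/height → 1 unit = 1 mm. Flip: y_m = 143.856 − y_svg.

**Shape 1** — `<polyline>` open polyline, stroke `#000000` → engrave (S276, F3678). Machine vertices: (22.488,74.729) → (93.671,12.426) → (337.061,23.791) → (100.843,23.460) → (288.225,21.890) → (230.060,131.644). Open path.

**Shape 2** — `<path>` cubic bezier, stroke `#000000` → engrave (S276, F3678). Control points (SVG): P0=(91.836,16.033), P1=(73.023,18.881), P2=(290.524,12.775), P3=(275.728,19.024); sampled at t=k/8. Machine vertices: (91.836,127.823) → (94.943,127.133) → (114.713,127.033) → (145.654,127.273) → (182.276,127.603) → (219.085,127.774) → (250.591,127.535) → (271.303,126.638) → (275.728,124.832). Open path.

(Gcodetools for Inkscape — laser output)
G21
G90
G00 X22.488 Y74.729
M3 S276
G1 X93.671 Y12.426 F3678
G1 X337.061 Y23.791
G1 X100.843 Y23.460
G1 X288.225 Y21.890
G1 X230.060 Y131.644
M5
G00 X91.836 Y127.823
M3 S276
G1 X94.943 Y127.133 F3678
G1 X114.713 Y127.033
G1 X145.654 Y127.273
G1 X182.276 Y127.603
G1 X219.085 Y127.774
G1 X250.591 Y127.535
G1 X271.303 Y126.638
G1 X275.728 Y124.832
M5
G00 X0.000 Y0.000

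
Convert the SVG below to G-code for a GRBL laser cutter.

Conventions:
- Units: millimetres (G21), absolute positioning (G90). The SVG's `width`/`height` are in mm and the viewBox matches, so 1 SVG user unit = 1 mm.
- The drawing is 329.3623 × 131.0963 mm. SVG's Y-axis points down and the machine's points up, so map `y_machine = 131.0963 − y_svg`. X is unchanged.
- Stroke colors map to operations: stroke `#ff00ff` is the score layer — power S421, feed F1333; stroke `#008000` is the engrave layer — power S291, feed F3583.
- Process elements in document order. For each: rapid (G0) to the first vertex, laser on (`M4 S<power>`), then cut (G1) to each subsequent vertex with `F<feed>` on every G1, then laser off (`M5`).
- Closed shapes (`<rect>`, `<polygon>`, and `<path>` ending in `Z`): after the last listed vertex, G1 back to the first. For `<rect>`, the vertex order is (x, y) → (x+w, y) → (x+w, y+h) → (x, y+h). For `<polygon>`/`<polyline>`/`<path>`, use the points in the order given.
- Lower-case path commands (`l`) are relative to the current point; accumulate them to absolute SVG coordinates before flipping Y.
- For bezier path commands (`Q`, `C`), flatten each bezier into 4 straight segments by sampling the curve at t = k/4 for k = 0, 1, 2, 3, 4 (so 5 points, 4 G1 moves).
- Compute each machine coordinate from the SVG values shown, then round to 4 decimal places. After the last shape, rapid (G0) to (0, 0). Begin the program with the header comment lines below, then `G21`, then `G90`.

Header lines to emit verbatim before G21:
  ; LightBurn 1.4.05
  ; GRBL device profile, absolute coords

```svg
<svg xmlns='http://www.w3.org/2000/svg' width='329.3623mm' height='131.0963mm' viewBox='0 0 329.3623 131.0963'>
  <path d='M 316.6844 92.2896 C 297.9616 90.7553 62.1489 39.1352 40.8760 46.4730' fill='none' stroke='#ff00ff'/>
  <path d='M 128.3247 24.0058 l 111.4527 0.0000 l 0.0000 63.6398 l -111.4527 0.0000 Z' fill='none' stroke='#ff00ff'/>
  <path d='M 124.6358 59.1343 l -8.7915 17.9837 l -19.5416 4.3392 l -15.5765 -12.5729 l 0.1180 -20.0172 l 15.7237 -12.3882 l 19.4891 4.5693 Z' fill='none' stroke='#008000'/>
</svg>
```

1 u = 1 mm; y_m = 131.0963 − y.

[1] `<path>` cubic bezier, #ff00ff→score S421 F1333: (316.6844,38.8067) → (268.6822,47.6447) → (179.7365,65.0420) → (90.3127,80.7759) → (40.8760,84.6233)

[2] `<path>` rectangle, #ff00ff→score S421 F1333: (128.3247,107.0905) → (239.7774,107.0905) → (239.7774,43.4507) → (128.3247,43.4507) → (128.3247,107.0905) (closed)

[3] `<path>` regular polygon, #008000→engrave S291 F3583: (124.6358,71.9620) → (115.8443,53.9783) → (96.3027,49.6391) → (80.7262,62.2120) → (80.8442,82.2292) → (96.5679,94.6174) → (116.0570,90.0481) → (124.6358,71.9620) (closed)

; LightBurn 1.4.05
; GRBL device profile, absolute coords
G21
G90
G0 X316.6844 Y38.8067
M4 S421
G1 X268.6822 Y47.6447 F1333
G1 X179.7365 Y65.0420 F1333
G1 X90.3127 Y80.7759 F1333
G1 X40.8760 Y84.6233 F1333
M5
G0 X128.3247 Y107.0905
M4 S421
G1 X239.7774 Y107.0905 F1333
G1 X239.7774 Y43.4507 F1333
G1 X128.3247 Y43.4507 F1333
G1 X128.3247 Y107.0905 F1333
M5
G0 X124.6358 Y71.9620
M4 S291
G1 X115.8443 Y53.9783 F3583
G1 X96.3027 Y49.6391 F3583
G1 X80.7262 Y62.2120 F3583
G1 X80.8442 Y82.2292 F3583
G1 X96.5679 Y94.6174 F3583
G1 X116.0570 Y90.0481 F3583
G1 X124.6358 Y71.9620 F3583
M5
G0 X0.0000 Y0.0000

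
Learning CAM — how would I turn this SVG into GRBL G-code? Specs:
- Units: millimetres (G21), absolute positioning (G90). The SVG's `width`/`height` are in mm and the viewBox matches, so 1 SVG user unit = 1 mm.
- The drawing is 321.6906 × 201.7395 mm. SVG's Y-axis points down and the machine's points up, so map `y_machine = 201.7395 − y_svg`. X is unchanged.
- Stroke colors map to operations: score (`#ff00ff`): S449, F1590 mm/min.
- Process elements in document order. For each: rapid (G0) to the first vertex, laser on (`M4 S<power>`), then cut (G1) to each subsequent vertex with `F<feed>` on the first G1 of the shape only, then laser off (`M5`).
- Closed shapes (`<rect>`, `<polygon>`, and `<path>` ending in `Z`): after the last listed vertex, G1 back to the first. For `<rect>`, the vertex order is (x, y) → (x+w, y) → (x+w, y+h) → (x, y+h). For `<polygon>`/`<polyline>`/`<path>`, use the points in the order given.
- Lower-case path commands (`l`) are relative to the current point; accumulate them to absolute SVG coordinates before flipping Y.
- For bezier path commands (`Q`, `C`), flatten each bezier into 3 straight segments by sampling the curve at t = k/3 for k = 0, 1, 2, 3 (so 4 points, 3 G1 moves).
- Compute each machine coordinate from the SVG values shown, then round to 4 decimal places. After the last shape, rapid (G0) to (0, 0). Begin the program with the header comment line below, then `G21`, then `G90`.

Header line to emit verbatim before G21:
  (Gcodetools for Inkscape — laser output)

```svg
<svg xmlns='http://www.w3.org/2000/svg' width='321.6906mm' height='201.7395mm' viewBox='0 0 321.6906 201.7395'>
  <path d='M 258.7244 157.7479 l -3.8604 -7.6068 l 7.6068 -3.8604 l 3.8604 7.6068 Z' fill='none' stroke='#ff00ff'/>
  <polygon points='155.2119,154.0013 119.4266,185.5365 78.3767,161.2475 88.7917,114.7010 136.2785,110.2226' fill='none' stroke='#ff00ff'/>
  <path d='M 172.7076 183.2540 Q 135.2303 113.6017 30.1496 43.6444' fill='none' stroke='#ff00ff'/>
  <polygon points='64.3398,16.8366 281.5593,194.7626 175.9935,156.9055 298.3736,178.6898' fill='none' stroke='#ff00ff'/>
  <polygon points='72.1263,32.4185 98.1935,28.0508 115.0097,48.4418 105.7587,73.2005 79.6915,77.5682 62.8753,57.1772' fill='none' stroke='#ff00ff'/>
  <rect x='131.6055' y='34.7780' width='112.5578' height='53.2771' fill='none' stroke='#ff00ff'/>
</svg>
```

(Gcodetools for Inkscape — laser output)
G21
G90
G0 X258.7244 Y43.9916
M4 S449
G1 X254.8640 Y51.5984 F1590
G1 X262.4708 Y55.4588
G1 X266.3312 Y47.8520
G1 X258.7244 Y43.9916
M5
G0 X155.2119 Y47.7382
M4 S449
G1 X119.4266 Y16.2030 F1590
G1 X78.3767 Y40.4920
G1 X88.7917 Y87.0385
G1 X136.2785 Y91.5169
G1 X155.2119 Y47.7382
M5
G0 X172.7076 Y18.4855
M4 S449
G1 X140.2112 Y64.9543 F1590
G1 X92.6919 Y111.4908
G1 X30.1496 Y158.0951
M5
G0 X64.3398 Y184.9029
M4 S449
G1 X281.5593 Y6.9769 F1590
G1 X175.9935 Y44.8340
G1 X298.3736 Y23.0497
G1 X64.3398 Y184.9029
M5
G0 X72.1263 Y169.3210
M4 S449
G1 X98.1935 Y173.6887 F1590
G1 X115.0097 Y153.2977
G1 X105.7587 Y128.5390
G1 X79.6915 Y124.1713
G1 X62.8753 Y144.5623
G1 X72.1263 Y169.3210
M5
G0 X131.6055 Y166.9615
M4 S449
G1 X244.1633 Y166.9615 F1590
G1 X244.1633 Y113.6844
G1 X131.6055 Y113.6844
G1 X131.6055 Y166.9615
M5
G0 X0.0000 Y0.0000

Since the viewBox matches the mm dimensions, user units are millimetres directly. The only transform is the Y-flip y_m = 201.7395 − y_svg.

Shape 1 is a regular polygon drawn with `<path>`. Its stroke #ff00ff means score at S449, F1590. After flipping Y the toolpath is (258.7244,43.9916) → (254.8640,51.5984) → (262.4708,55.4588) → (266.3312,47.8520) → (258.7244,43.9916), returning to the start.

Shape 2 is a regular polygon drawn with `<polygon>`. Its stroke #ff00ff means score at S449, F1590. After flipping Y the toolpath is (155.2119,47.7382) → (119.4266,16.2030) → (78.3767,40.4920) → (88.7917,87.0385) → (136.2785,91.5169) → (155.2119,47.7382), returning to the start.

Shape 3 is a quadratic bezier drawn with `<path>`. Its stroke #ff00ff means score at S449, F1590. After flipping Y the toolpath is (172.7076,18.4855) → (140.2112,64.9543) → (92.6919,111.4908) → (30.1496,158.0951).

Shape 4 is a closed polygon drawn with `<polygon>`. Its stroke #ff00ff means score at S449, F1590. After flipping Y the toolpath is (64.3398,184.9029) → (281.5593,6.9769) → (175.9935,44.8340) → (298.3736,23.0497) → (64.3398,184.9029), returning to the start.

Shape 5 is a regular polygon drawn with `<polygon>`. Its stroke #ff00ff means score at S449, F1590. After flipping Y the toolpath is (72.1263,169.3210) → (98.1935,173.6887) → (115.0097,153.2977) → (105.7587,128.5390) → (79.6915,124.1713) → (62.8753,144.5623) → (72.1263,169.3210), returning to the start.

Shape 6 is a rectangle drawn with `<rect>`. Its stroke #ff00ff means score at S449, F1590. After flipping Y the toolpath is (131.6055,166.9615) → (244.1633,166.9615) → (244.1633,113.6844) → (131.6055,113.6844) → (131.6055,166.9615), returning to the start.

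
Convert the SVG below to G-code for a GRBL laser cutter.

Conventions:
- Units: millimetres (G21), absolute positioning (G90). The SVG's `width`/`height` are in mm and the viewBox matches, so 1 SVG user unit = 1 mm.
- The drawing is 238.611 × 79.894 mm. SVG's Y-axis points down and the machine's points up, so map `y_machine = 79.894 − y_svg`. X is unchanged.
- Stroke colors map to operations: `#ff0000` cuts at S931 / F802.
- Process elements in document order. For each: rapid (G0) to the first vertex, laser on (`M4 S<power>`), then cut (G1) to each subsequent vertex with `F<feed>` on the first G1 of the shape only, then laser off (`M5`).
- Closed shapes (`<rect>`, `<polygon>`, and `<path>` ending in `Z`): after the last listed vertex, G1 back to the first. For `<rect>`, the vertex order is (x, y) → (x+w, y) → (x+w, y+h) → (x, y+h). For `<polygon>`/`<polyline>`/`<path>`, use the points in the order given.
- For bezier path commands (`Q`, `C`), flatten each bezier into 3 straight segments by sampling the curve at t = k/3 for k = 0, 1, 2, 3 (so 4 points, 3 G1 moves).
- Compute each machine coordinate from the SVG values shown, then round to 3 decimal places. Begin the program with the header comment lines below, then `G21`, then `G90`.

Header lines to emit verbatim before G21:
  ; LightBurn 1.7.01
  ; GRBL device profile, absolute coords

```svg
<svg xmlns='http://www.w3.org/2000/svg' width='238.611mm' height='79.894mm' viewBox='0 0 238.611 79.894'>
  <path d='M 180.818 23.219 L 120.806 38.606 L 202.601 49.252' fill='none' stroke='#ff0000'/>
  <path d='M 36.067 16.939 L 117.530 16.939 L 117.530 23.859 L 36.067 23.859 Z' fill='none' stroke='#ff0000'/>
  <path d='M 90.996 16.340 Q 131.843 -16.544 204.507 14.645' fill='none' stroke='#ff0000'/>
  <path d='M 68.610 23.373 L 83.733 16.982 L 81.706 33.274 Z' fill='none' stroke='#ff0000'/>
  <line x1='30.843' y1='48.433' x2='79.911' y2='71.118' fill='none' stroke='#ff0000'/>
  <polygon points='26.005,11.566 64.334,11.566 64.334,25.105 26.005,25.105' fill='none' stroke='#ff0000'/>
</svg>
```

1 u = 1 mm; y_m = 79.894 − y.

[1] `<path>` open polyline, #ff0000→cut S931 F802: (180.818,56.675) → (120.806,41.288) → (202.601,30.642)

[2] `<path>` rectangle, #ff0000→cut S931 F802: (36.067,62.955) → (117.530,62.955) → (117.530,56.035) → (36.067,56.035) → (36.067,62.955) (closed)

[3] `<path>` quadratic bezier, #ff0000→cut S931 F802: (90.996,63.554) → (121.763,78.357) → (159.600,78.922) → (204.507,65.249)

[4] `<path>` regular polygon, #ff0000→cut S931 F802: (68.610,56.521) → (83.733,62.912) → (81.706,46.620) → (68.610,56.521) (closed)

[5] `<line>` line segment, #ff0000→cut S931 F802: (30.843,31.461) → (79.911,8.776)

[6] `<polygon>` rectangle, #ff0000→cut S931 F802: (26.005,68.328) → (64.334,68.328) → (64.334,54.789) → (26.005,54.789) → (26.005,68.328) (closed)

; LightBurn 1.7.01
; GRBL device profile, absolute coords
G21
G90
G0 X180.818 Y56.675
M4 S931
G1 X120.806 Y41.288 F802
G1 X202.601 Y30.642
M5
G0 X36.067 Y62.955
M4 S931
G1 X117.530 Y62.955 F802
G1 X117.530 Y56.035
G1 X36.067 Y56.035
G1 X36.067 Y62.955
M5
G0 X90.996 Y63.554
M4 S931
G1 X121.763 Y78.357 F802
G1 X159.600 Y78.922
G1 X204.507 Y65.249
M5
G0 X68.610 Y56.521
M4 S931
G1 X83.733 Y62.912 F802
G1 X81.706 Y46.620
G1 X68.610 Y56.521
M5
G0 X30.843 Y31.461
M4 S931
G1 X79.911 Y8.776 F802
M5
G0 X26.005 Y68.328
M4 S931
G1 X64.334 Y68.328 F802
G1 X64.334 Y54.789
G1 X26.005 Y54.789
G1 X26.005 Y68.328
M5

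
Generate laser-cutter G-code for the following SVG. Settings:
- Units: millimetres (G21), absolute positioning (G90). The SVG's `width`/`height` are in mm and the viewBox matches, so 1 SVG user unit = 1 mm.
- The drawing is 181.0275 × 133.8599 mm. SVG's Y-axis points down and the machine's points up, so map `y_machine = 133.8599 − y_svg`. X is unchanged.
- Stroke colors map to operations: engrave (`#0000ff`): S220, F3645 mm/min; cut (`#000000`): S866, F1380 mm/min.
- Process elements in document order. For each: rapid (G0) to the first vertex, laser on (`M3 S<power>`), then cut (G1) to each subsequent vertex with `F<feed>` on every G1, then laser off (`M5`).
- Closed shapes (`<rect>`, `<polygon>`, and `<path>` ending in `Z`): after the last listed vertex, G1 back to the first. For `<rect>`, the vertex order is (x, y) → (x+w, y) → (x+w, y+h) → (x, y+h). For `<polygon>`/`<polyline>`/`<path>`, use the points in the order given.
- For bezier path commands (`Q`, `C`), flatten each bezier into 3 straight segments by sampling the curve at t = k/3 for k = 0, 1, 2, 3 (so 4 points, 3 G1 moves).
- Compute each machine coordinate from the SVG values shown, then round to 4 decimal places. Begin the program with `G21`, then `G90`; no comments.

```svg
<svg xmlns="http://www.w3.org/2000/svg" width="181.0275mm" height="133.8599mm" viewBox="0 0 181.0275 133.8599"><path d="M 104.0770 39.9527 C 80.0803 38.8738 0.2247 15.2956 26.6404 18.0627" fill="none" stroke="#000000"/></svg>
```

viewBox `0 0 181.0275 133.8599` with mm width/height → 1 unit = 1 mm. Flip: y_m = 133.8599 − y_svg.

**Shape 1** — `<path>` cubic bezier, stroke `#000000` → cut (S866, F1380). Control points (SVG): P0=(104.0770,39.9527), P1=(80.0803,38.8738), P2=(0.2247,15.2956), P3=(26.6404,18.0627); sampled at t=k/3. Machine vertices: (104.0770,93.9072) → (67.4655,100.6768) → (29.6436,111.5916) → (26.6404,115.7972). Open path.

G21
G90
G0 X104.0770 Y93.9072
M3 S866
G1 X67.4655 Y100.6768 F1380
G1 X29.6436 Y111.5916 F1380
G1 X26.6404 Y115.7972 F1380
M5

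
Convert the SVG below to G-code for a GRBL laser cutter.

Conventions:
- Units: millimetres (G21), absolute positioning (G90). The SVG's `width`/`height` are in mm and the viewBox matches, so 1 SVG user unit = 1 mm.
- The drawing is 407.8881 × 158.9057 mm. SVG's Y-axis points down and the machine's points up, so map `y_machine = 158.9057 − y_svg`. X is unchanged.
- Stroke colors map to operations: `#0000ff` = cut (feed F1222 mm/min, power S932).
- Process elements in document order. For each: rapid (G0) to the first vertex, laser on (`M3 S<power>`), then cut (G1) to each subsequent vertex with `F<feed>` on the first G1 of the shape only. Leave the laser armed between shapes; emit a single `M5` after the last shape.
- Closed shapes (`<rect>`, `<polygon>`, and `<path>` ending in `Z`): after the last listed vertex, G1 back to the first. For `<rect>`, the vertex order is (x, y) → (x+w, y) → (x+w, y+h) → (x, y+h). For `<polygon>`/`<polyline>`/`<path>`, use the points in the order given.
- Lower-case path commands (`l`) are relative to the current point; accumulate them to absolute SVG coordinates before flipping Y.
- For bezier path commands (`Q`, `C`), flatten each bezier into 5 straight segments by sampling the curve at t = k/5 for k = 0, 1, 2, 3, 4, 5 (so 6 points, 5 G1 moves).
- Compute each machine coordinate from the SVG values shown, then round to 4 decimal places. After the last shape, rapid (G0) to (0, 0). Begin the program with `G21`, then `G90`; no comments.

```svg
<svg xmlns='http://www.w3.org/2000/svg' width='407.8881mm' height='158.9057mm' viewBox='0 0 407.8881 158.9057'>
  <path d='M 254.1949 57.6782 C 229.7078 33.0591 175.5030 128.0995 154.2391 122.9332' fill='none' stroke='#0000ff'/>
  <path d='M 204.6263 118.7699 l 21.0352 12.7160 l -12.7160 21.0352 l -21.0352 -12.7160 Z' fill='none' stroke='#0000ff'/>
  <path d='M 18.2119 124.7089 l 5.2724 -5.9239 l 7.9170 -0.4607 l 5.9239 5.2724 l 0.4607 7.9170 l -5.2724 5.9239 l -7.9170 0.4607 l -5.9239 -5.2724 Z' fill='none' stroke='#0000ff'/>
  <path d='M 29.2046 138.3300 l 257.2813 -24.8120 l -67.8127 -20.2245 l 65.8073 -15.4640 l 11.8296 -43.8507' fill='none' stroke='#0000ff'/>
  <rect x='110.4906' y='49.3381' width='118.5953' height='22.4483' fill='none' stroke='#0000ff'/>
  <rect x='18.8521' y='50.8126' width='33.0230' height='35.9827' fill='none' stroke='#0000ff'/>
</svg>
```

1 u = 1 mm; y_m = 158.9057 − y.

[1] `<path>` cubic bezier, #0000ff→cut S932 F1222: (254.1949,101.2275) → (236.4378,103.3987) → (214.5560,87.4053) → (191.5573,63.8007) → (170.4491,43.1386) → (154.2391,35.9725)

[2] `<path>` regular polygon, #0000ff→cut S932 F1222: (204.6263,40.1358) → (225.6615,27.4198) → (212.9455,6.3846) → (191.9103,19.1006) → (204.6263,40.1358) (closed)

[3] `<path>` regular polygon, #0000ff→cut S932 F1222: (18.2119,34.1968) → (23.4843,40.1207) → (31.4013,40.5814) → (37.3252,35.3090) → (37.7859,27.3920) → (32.5135,21.4681) → (24.5965,21.0074) → (18.6726,26.2798) → (18.2119,34.1968) (closed)

[4] `<path>` open polyline, #0000ff→cut S932 F1222: (29.2046,20.5757) → (286.4859,45.3877) → (218.6732,65.6122) → (284.4805,81.0762) → (296.3101,124.9269)

[5] `<rect>` rectangle, #0000ff→cut S932 F1222: (110.4906,109.5676) → (229.0859,109.5676) → (229.0859,87.1193) → (110.4906,87.1193) → (110.4906,109.5676) (closed)

[6] `<rect>` rectangle, #0000ff→cut S932 F1222: (18.8521,108.0931) → (51.8751,108.0931) → (51.8751,72.1104) → (18.8521,72.1104) → (18.8521,108.0931) (closed)

G21
G90
G0 X254.1949 Y101.2275
M3 S932
G1 X236.4378 Y103.3987 F1222
G1 X214.5560 Y87.4053
G1 X191.5573 Y63.8007
G1 X170.4491 Y43.1386
G1 X154.2391 Y35.9725
G0 X204.6263 Y40.1358
M3 S932
G1 X225.6615 Y27.4198 F1222
G1 X212.9455 Y6.3846
G1 X191.9103 Y19.1006
G1 X204.6263 Y40.1358
G0 X18.2119 Y34.1968
M3 S932
G1 X23.4843 Y40.1207 F1222
G1 X31.4013 Y40.5814
G1 X37.3252 Y35.3090
G1 X37.7859 Y27.3920
G1 X32.5135 Y21.4681
G1 X24.5965 Y21.0074
G1 X18.6726 Y26.2798
G1 X18.2119 Y34.1968
G0 X29.2046 Y20.5757
M3 S932
G1 X286.4859 Y45.3877 F1222
G1 X218.6732 Y65.6122
G1 X284.4805 Y81.0762
G1 X296.3101 Y124.9269
G0 X110.4906 Y109.5676
M3 S932
G1 X229.0859 Y109.5676 F1222
G1 X229.0859 Y87.1193
G1 X110.4906 Y87.1193
G1 X110.4906 Y109.5676
G0 X18.8521 Y108.0931
M3 S932
G1 X51.8751 Y108.0931 F1222
G1 X51.8751 Y72.1104
G1 X18.8521 Y72.1104
G1 X18.8521 Y108.0931
M5
G0 X0.0000 Y0.0000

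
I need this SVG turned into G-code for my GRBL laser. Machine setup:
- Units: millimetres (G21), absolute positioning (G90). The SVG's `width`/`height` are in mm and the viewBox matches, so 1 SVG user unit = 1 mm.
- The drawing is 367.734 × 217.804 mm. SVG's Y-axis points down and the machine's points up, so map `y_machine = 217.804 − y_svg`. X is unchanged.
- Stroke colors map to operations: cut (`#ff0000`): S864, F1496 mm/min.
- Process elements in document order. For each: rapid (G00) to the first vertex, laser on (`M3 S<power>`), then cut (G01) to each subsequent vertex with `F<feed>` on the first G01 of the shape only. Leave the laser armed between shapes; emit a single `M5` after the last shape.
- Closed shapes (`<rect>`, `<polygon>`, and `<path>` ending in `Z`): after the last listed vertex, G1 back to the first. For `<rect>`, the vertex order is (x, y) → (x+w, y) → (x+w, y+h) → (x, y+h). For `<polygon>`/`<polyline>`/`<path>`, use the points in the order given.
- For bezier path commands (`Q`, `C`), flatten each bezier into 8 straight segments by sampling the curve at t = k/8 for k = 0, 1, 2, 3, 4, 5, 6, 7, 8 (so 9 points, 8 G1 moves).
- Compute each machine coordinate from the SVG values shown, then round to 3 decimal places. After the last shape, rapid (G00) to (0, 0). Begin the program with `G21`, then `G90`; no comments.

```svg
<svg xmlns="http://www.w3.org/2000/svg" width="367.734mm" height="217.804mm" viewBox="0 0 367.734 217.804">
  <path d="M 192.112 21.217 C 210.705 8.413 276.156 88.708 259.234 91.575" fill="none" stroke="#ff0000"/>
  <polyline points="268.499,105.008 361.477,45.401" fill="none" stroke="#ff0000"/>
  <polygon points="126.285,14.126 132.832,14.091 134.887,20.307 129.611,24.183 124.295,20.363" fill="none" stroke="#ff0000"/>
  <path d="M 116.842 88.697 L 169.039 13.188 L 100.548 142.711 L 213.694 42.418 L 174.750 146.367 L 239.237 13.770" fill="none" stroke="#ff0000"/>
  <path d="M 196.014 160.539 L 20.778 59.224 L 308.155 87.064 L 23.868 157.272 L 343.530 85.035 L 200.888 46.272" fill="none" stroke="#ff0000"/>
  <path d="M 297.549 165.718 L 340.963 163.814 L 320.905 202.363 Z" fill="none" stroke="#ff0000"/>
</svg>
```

G21
G90
G00 X192.112 Y196.587
M3 S864
G01 X201.028 Y197.358 F1496
G01 X212.823 Y191.398
G01 X225.982 Y180.708
G01 X238.991 Y167.285
G01 X250.335 Y153.127
G01 X258.500 Y140.233
G01 X261.971 Y130.601
G01 X259.234 Y126.229
G00 X268.499 Y112.796
M3 S864
G01 X361.477 Y172.403 F1496
G00 X126.285 Y203.678
M3 S864
G01 X132.832 Y203.713 F1496
G01 X134.887 Y197.497
G01 X129.611 Y193.621
G01 X124.295 Y197.441
G01 X126.285 Y203.678
G00 X116.842 Y129.107
M3 S864
G01 X169.039 Y204.616 F1496
G01 X100.548 Y75.093
G01 X213.694 Y175.386
G01 X174.750 Y71.437
G01 X239.237 Y204.034
G00 X196.014 Y57.265
M3 S864
G01 X20.778 Y158.580 F1496
G01 X308.155 Y130.740
G01 X23.868 Y60.532
G01 X343.530 Y132.769
G01 X200.888 Y171.532
G00 X297.549 Y52.086
M3 S864
G01 X340.963 Y53.990 F1496
G01 X320.905 Y15.441
G01 X297.549 Y52.086
M5
G00 X0.000 Y0.000

viewBox `0 0 367.734 217.804` with mm width/height → 1 unit = 1 mm. Flip: y_m = 217.804 − y_svg.

**Shape 1** — `<path>` cubic bezier, stroke `#ff0000` → cut (S864, F1496). Control points (SVG): P0=(192.112,21.217), P1=(210.705,8.413), P2=(276.156,88.708), P3=(259.234,91.575); sampled at t=k/8. Machine vertices: (192.112,196.587) → (201.028,197.358) → (212.823,191.398) → (225.982,180.708) → (238.991,167.285) → (250.335,153.127) → (258.500,140.233) → (261.971,130.601) → (259.234,126.229). Open path.

**Shape 2** — `<polyline>` line segment, stroke `#ff0000` → cut (S864, F1496). Machine vertices: (268.499,112.796) → (361.477,172.403). Open path.

**Shape 3** — `<polygon>` regular polygon, stroke `#ff0000` → cut (S864, F1496). Machine vertices: (126.285,203.678) → (132.832,203.713) → (134.887,197.497) → (129.611,193.621) → (124.295,197.441) → (126.285,203.678). Closed: final G1 returns to the first vertex.

**Shape 4** — `<path>` open polyline, stroke `#ff0000` → cut (S864, F1496). Machine vertices: (116.842,129.107) → (169.039,204.616) → (100.548,75.093) → (213.694,175.386) → (174.750,71.437) → (239.237,204.034). Open path.

**Shape 5** — `<path>` open polyline, stroke `#ff0000` → cut (S864, F1496). Machine vertices: (196.014,57.265) → (20.778,158.580) → (308.155,130.740) → (23.868,60.532) → (343.530,132.769) → (200.888,171.532). Open path.

**Shape 6** — `<path>` regular polygon, stroke `#ff0000` → cut (S864, F1496). Machine vertices: (297.549,52.086) → (340.963,53.990) → (320.905,15.441) → (297.549,52.086). Closed: final G1 returns to the first vertex.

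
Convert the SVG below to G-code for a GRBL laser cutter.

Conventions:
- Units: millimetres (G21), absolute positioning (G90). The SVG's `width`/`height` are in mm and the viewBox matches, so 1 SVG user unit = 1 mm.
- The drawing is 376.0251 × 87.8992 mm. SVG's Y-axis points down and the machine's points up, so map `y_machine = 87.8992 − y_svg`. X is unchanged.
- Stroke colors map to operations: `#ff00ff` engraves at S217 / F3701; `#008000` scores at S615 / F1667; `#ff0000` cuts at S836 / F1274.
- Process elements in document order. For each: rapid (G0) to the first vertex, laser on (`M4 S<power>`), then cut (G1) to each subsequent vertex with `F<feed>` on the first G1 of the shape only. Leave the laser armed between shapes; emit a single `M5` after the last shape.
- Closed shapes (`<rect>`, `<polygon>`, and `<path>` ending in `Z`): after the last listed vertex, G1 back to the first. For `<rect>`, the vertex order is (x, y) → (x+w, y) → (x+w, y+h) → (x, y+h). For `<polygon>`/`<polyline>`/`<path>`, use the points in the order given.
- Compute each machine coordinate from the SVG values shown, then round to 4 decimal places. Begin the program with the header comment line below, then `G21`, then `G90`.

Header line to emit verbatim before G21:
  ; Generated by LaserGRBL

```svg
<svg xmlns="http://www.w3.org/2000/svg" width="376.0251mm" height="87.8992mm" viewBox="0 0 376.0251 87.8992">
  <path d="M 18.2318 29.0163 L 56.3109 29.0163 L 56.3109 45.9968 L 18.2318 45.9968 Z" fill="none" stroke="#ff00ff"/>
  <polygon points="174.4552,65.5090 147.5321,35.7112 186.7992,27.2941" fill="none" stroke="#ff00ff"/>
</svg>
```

viewBox `0 0 376.0251 87.8992` with mm width/height → 1 unit = 1 mm. Flip: y_m = 87.8992 − y_svg.

**Shape 1** — `<path>` rectangle, stroke `#ff00ff` → engrave (S217, F3701). Machine vertices: (18.2318,58.8829) → (56.3109,58.8829) → (56.3109,41.9024) → (18.2318,41.9024) → (18.2318,58.8829). Closed: final G1 returns to the first vertex.

**Shape 2** — `<polygon>` regular polygon, stroke `#ff00ff` → engrave (S217, F3701). Machine vertices: (174.4552,22.3902) → (147.5321,52.1880) → (186.7992,60.6051) → (174.4552,22.3902). Closed: final G1 returns to the first vertex.

; Generated by LaserGRBL
G21
G90
G0 X18.2318 Y58.8829
M4 S217
G1 X56.3109 Y58.8829 F3701
G1 X56.3109 Y41.9024
G1 X18.2318 Y41.9024
G1 X18.2318 Y58.8829
G0 X174.4552 Y22.3902
M4 S217
G1 X147.5321 Y52.1880 F3701
G1 X186.7992 Y60.6051
G1 X174.4552 Y22.3902
M5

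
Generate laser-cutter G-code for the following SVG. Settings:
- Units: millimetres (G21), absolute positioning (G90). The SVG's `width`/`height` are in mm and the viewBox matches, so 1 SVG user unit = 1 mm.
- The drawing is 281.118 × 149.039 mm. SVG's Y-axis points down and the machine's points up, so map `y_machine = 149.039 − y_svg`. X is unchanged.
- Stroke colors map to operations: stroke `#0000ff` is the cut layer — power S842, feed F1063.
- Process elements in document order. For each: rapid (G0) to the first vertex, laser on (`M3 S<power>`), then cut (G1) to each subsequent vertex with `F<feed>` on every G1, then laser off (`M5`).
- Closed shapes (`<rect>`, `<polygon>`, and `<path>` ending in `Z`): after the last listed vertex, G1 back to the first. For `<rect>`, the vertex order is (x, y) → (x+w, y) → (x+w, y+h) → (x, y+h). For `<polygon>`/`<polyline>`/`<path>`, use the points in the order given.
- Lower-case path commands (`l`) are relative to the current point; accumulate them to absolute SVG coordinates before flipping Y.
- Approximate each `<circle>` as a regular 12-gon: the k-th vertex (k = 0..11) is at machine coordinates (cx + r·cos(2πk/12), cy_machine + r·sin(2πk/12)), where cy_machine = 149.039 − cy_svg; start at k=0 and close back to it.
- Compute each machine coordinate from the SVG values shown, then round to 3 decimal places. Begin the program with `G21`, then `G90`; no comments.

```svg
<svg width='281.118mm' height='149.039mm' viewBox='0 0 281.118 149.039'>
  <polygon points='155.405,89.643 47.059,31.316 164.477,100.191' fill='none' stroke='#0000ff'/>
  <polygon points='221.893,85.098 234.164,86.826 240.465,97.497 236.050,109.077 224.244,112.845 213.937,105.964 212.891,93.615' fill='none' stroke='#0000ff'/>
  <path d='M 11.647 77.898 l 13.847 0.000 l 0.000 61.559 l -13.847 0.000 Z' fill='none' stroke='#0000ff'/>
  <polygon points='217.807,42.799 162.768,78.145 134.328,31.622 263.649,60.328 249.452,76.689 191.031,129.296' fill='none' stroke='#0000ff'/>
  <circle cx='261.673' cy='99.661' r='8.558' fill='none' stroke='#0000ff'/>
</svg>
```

Since the viewBox matches the mm dimensions, user units are millimetres directly. The only transform is the Y-flip y_m = 149.039 − y_svg.

Shape 1 is a closed polygon drawn with `<polygon>`. Its stroke #0000ff means cut at S842, F1063. After flipping Y the toolpath is (155.405,59.396) → (47.059,117.723) → (164.477,48.848) → (155.405,59.396), returning to the start.

Shape 2 is a regular polygon drawn with `<polygon>`. Its stroke #0000ff means cut at S842, F1063. After flipping Y the toolpath is (221.893,63.941) → (234.164,62.213) → (240.465,51.542) → (236.050,39.962) → (224.244,36.194) → (213.937,43.075) → (212.891,55.424) → (221.893,63.941), returning to the start.

Shape 3 is a rectangle drawn with `<path>`. Its stroke #0000ff means cut at S842, F1063. After flipping Y the toolpath is (11.647,71.141) → (25.494,71.141) → (25.494,9.582) → (11.647,9.582) → (11.647,71.141), returning to the start.

Shape 4 is a closed polygon drawn with `<polygon>`. Its stroke #0000ff means cut at S842, F1063. After flipping Y the toolpath is (217.807,106.240) → (162.768,70.894) → (134.328,117.417) → (263.649,88.711) → (249.452,72.350) → (191.031,19.743) → (217.807,106.240), returning to the start.

Shape 5 is a circle drawn with `<circle>`. Its stroke #0000ff means cut at S842, F1063. After flipping Y the toolpath is (270.231,49.378) → (269.084,53.657) → (265.952,56.789) → (261.673,57.936) → (257.394,56.789) → (254.262,53.657) → (253.115,49.378) → (254.262,45.099) → (257.394,41.967) → (261.673,40.820) → (265.952,41.967) → (269.084,45.099) → (270.231,49.378), returning to the start.

G21
G90
G0 X155.405 Y59.396
M3 S842
G1 X47.059 Y117.723 F1063
G1 X164.477 Y48.848 F1063
G1 X155.405 Y59.396 F1063
M5
G0 X221.893 Y63.941
M3 S842
G1 X234.164 Y62.213 F1063
G1 X240.465 Y51.542 F1063
G1 X236.050 Y39.962 F1063
G1 X224.244 Y36.194 F1063
G1 X213.937 Y43.075 F1063
G1 X212.891 Y55.424 F1063
G1 X221.893 Y63.941 F1063
M5
G0 X11.647 Y71.141
M3 S842
G1 X25.494 Y71.141 F1063
G1 X25.494 Y9.582 F1063
G1 X11.647 Y9.582 F1063
G1 X11.647 Y71.141 F1063
M5
G0 X217.807 Y106.240
M3 S842
G1 X162.768 Y70.894 F1063
G1 X134.328 Y117.417 F1063
G1 X263.649 Y88.711 F1063
G1 X249.452 Y72.350 F1063
G1 X191.031 Y19.743 F1063
G1 X217.807 Y106.240 F1063
M5
G0 X270.231 Y49.378
M3 S842
G1 X269.084 Y53.657 F1063
G1 X265.952 Y56.789 F1063
G1 X261.673 Y57.936 F1063
G1 X257.394 Y56.789 F1063
G1 X254.262 Y53.657 F1063
G1 X253.115 Y49.378 F1063
G1 X254.262 Y45.099 F1063
G1 X257.394 Y41.967 F1063
G1 X261.673 Y40.820 F1063
G1 X265.952 Y41.967 F1063
G1 X269.084 Y45.099 F1063
G1 X270.231 Y49.378 F1063
M5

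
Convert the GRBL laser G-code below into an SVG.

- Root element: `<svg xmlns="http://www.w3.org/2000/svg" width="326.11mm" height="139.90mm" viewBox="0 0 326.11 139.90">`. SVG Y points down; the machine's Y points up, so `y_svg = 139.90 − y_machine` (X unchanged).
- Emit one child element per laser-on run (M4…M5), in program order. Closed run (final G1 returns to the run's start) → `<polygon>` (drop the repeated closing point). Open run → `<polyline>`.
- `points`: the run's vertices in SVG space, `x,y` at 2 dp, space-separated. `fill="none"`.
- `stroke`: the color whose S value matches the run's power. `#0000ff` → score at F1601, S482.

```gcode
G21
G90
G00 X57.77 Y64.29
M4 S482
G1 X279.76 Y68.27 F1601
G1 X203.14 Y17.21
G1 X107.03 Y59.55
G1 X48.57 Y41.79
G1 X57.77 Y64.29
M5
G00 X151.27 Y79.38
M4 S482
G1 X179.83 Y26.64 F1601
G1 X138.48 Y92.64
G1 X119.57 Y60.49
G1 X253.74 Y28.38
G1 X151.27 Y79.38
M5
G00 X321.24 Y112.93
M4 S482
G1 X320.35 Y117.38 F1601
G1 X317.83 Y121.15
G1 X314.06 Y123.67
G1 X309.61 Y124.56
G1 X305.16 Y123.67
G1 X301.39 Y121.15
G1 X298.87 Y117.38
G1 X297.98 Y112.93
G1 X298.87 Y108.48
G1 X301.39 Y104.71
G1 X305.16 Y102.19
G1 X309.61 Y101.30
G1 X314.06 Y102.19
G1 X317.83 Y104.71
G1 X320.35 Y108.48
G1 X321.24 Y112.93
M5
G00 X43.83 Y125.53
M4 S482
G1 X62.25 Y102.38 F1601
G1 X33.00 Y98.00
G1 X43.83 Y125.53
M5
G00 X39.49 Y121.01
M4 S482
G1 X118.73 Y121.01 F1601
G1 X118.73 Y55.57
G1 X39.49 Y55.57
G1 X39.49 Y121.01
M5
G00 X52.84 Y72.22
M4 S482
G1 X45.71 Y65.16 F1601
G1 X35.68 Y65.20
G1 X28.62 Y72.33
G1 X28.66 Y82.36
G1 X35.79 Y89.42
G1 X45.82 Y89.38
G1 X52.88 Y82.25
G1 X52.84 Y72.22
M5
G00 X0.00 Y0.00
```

<svg xmlns="http://www.w3.org/2000/svg" width="326.11mm" height="139.90mm" viewBox="0 0 326.11 139.90">
  <polygon points="57.77,75.61 279.76,71.63 203.14,122.69 107.03,80.35 48.57,98.11" fill="none" stroke="#0000ff"/>
  <polygon points="151.27,60.52 179.83,113.26 138.48,47.26 119.57,79.41 253.74,111.52" fill="none" stroke="#0000ff"/>
  <polygon points="321.24,26.97 320.35,22.52 317.83,18.75 314.06,16.23 309.61,15.34 305.16,16.23 301.39,18.75 298.87,22.52 297.98,26.97 298.87,31.42 301.39,35.19 305.16,37.71 309.61,38.60 314.06,37.71 317.83,35.19 320.35,31.42" fill="none" stroke="#0000ff"/>
  <polygon points="43.83,14.37 62.25,37.52 33.00,41.90" fill="none" stroke="#0000ff"/>
  <polygon points="39.49,18.89 118.73,18.89 118.73,84.33 39.49,84.33" fill="none" stroke="#0000ff"/>
  <polygon points="52.84,67.68 45.71,74.74 35.68,74.70 28.62,67.57 28.66,57.54 35.79,50.48 45.82,50.52 52.88,57.65" fill="none" stroke="#0000ff"/>
</svg>

Each laser-on run becomes one SVG element. Flip Y back into SVG space with y_svg = 139.90 − y_machine. Every run uses S482, so all elements get stroke `#0000ff` (score).

Run 1: The run returns to its start, so emit a `<polygon>` with points (Y-flipped): 57.77,75.61 279.76,71.63 203.14,122.69 107.03,80.35 48.57,98.11.

Run 2: The run returns to its start, so emit a `<polygon>` with points (Y-flipped): 151.27,60.52 179.83,113.26 138.48,47.26 119.57,79.41 253.74,111.52.

Run 3: The run returns to its start, so emit a `<polygon>` with points (Y-flipped): 321.24,26.97 320.35,22.52 317.83,18.75 314.06,16.23 309.61,15.34 305.16,16.23 301.39,18.75 298.87,22.52 297.98,26.97 298.87,31.42 301.39,35.19 305.16,37.71 309.61,38.60 314.06,37.71 317.83,35.19 320.35,31.42.

Run 4: The run returns to its start, so emit a `<polygon>` with points (Y-flipped): 43.83,14.37 62.25,37.52 33.00,41.90.

Run 5: The run returns to its start, so emit a `<polygon>` with points (Y-flipped): 39.49,18.89 118.73,18.89 118.73,84.33 39.49,84.33.

Run 6: The run returns to its start, so emit a `<polygon>` with points (Y-flipped): 52.84,67.68 45.71,74.74 35.68,74.70 28.62,67.57 28.66,57.54 35.79,50.48 45.82,50.52 52.88,57.65.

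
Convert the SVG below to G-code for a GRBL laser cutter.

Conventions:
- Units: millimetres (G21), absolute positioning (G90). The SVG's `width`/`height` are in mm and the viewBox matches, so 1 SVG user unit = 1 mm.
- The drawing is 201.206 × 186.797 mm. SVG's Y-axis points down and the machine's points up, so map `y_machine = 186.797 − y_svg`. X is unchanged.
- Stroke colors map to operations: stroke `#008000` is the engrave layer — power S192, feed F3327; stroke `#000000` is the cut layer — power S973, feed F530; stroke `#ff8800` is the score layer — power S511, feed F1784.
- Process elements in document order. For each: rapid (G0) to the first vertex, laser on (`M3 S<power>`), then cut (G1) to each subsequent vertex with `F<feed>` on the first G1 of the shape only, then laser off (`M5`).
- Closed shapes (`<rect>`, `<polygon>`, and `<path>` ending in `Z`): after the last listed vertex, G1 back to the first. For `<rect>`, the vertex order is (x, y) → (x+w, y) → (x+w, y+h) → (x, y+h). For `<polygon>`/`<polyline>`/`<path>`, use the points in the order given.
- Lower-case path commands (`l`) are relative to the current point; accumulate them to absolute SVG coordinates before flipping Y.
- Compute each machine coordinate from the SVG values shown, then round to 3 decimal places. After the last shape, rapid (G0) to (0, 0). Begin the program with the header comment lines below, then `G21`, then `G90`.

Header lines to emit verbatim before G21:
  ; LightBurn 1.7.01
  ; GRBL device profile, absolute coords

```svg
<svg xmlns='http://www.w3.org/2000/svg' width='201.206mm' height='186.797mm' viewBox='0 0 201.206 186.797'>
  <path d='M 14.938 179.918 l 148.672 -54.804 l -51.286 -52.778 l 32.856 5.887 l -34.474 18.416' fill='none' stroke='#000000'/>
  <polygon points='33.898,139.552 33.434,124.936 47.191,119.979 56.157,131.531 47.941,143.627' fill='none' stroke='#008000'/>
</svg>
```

1 u = 1 mm; y_m = 186.797 − y.

[1] `<path>` open polyline, #000000→cut S973 F530: (14.938,6.879) → (163.610,61.683) → (112.324,114.461) → (145.180,108.574) → (110.706,90.158)

[2] `<polygon>` regular polygon, #008000→engrave S192 F3327: (33.898,47.245) → (33.434,61.861) → (47.191,66.818) → (56.157,55.266) → (47.941,43.170) → (33.898,47.245) (closed)

; LightBurn 1.7.01
; GRBL device profile, absolute coords
G21
G90
G0 X14.938 Y6.879
M3 S973
G1 X163.610 Y61.683 F530
G1 X112.324 Y114.461
G1 X145.180 Y108.574
G1 X110.706 Y90.158
M5
G0 X33.898 Y47.245
M3 S192
G1 X33.434 Y61.861 F3327
G1 X47.191 Y66.818
G1 X56.157 Y55.266
G1 X47.941 Y43.170
G1 X33.898 Y47.245
M5
G0 X0.000 Y0.000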